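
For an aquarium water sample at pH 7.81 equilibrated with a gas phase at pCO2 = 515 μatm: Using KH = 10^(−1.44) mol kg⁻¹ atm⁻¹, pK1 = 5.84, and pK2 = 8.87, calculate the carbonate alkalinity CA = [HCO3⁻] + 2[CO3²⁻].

[CO2*] = KH · pCO2 = 10^(−1.44) × 515×10^-6 = 1.870×10^-5 mol/kg
α₀ = 1/(1 + K1/[H⁺] + K1K2/[H⁺]²) = 1/(1 + 10^+1.97 + 10^+0.91) = 0.009761
DIC = [CO2*]/α₀ = 1.870×10^-5 / 0.009761 = 1.916 mmol/kg
CA = (α₁ + 2α₂)·DIC = (0.9109 + 2×0.07934) × 1.916 = 2.05 mmol/kg

CA = 2.05 mmol/kg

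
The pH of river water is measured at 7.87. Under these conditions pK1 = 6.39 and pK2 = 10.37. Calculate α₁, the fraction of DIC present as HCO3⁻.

α₁ = 0.965

α₁ = 1 / (1 + [H⁺]/K1 + K2/[H⁺]) = 1 / (1 + 10^-1.48 + 10^-2.50)
   = 1 / (1 + 0.033113 + 0.0031623) = 1/1.0363 = 0.9650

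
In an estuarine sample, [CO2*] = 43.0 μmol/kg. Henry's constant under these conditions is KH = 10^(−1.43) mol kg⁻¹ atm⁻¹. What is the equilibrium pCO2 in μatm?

pCO2 = 1160 μatm

KH = 10^(−1.43) = 3.715×10^-2 mol kg⁻¹ atm⁻¹
pCO2 = [CO2*]/KH = 43.0×10^-6 / 3.715×10^-2 = 1.16×10^-3 atm = 1160 μatm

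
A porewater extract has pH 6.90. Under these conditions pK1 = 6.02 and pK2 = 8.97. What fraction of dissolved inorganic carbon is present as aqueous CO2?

α₀ = 1 / (1 + K1/[H⁺] + K1K2/[H⁺]²) = 1 / (1 + 10^+0.88 + 10^-1.19)
   = 1 / (1 + 7.5858 + 0.064565) = 1/8.6503 = 0.1156

α₀ = 0.116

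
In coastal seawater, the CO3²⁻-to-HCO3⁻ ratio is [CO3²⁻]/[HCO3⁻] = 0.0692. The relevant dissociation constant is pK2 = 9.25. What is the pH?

From K2 = [H⁺][CO3²⁻]/[HCO3⁻]:  pH = pK2 + log₁₀([CO3²⁻]/[HCO3⁻])
log₁₀(0.0692) = -1.160
pH = 9.25 + (-1.160) = 8.09

pH = 8.09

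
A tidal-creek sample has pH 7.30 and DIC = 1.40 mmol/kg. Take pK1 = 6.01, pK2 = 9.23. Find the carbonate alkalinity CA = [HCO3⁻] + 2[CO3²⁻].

CA = [HCO3⁻] + 2[CO3²⁻] = (α₁ + 2α₂)·DIC
At pH 7.30: [H⁺]/K1 = 10^-1.29 = 0.051286, K2/[H⁺] = 10^-1.93 = 0.011749
α₁ = 1/(1 + 0.051286 + 0.011749) = 1/1.0630 = 0.9407; α₂ = α₁·K2/[H⁺] = 0.01105
α₁ + 2α₂ = 0.9628
CA = 0.9628 × 1.40 = 1.35 mmol/kg

CA = 1.35 mmol/kg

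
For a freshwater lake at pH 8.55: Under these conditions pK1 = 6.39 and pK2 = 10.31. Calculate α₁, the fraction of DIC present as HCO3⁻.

α₁ = 1 / (1 + [H⁺]/K1 + K2/[H⁺]) = 1 / (1 + 10^-2.16 + 10^-1.76)
   = 1 / (1 + 0.0069183 + 0.017378) = 1/1.0243 = 0.9763

α₁ = 0.976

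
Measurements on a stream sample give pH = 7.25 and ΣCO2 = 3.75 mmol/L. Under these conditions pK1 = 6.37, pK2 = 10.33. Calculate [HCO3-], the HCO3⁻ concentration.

[HCO3⁻] = 3.31 mmol/L

α₁ = 1 / (1 + [H⁺]/K1 + K2/[H⁺]) = 1 / (1 + 10^-0.88 + 10^-3.08)
   = 1 / (1 + 0.13183 + 0.00083176) = 1/1.1327 = 0.8829
[HCO3⁻] = α₁ × DIC = 0.8829 × 3.75 = 3.31 mmol/L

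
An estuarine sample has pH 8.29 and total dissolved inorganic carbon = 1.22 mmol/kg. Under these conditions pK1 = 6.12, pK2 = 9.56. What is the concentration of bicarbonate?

α₁ = 1 / (1 + [H⁺]/K1 + K2/[H⁺]) = 1 / (1 + 10^-2.17 + 10^-1.27)
   = 1 / (1 + 0.0067608 + 0.053703) = 1/1.0605 = 0.9430
[HCO3⁻] = α₁ × DIC = 0.9430 × 1.22 = 1.15 mmol/kg

[HCO3⁻] = 1.15 mmol/kg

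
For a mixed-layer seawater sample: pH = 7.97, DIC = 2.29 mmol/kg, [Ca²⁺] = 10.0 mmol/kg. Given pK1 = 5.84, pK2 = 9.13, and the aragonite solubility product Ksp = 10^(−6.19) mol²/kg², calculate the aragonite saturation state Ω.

Ω = 2.28

α₂ = 1 / (1 + [H⁺]/K2 + [H⁺]²/(K1K2)) = 1 / (1 + 10^+1.16 + 10^-0.97)
   = 1 / (1 + 14.454 + 0.10715) = 1/15.562 = 0.06426
[CO3²⁻] = α₂ × DIC = 0.06426 × 2.29 = 0.1472 mmol/kg
Ksp = 10^(−6.19) = 6.457×10^-7
Ω = [Ca²⁺][CO3²⁻]/Ksp = (10.0×10^-3)(1.472×10^-4) / 6.457×10^-7 = 2.28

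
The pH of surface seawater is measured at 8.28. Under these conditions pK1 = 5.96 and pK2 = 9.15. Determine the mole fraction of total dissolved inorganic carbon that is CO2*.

α₀ = 0.00420

α₀ = 1 / (1 + K1/[H⁺] + K1K2/[H⁺]²) = 1 / (1 + 10^+2.32 + 10^+1.45)
   = 1 / (1 + 208.93 + 28.184) = 1/238.11 = 0.004200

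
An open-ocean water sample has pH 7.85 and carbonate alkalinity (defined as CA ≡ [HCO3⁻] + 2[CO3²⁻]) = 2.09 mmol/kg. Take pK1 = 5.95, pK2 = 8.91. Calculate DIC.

DIC = 1.96 mmol/kg

CA = [HCO3⁻] + 2[CO3²⁻] = (α₁ + 2α₂)·DIC
At pH 7.85: [H⁺]/K1 = 10^-1.90 = 0.012589, K2/[H⁺] = 10^-1.06 = 0.087096
α₁ = 1/(1 + 0.012589 + 0.087096) = 1/1.0997 = 0.9094; α₂ = α₁·K2/[H⁺] = 0.07920
α₁ + 2α₂ = 1.0678
DIC = CA / (α₁ + 2α₂) = 2.09 / 1.0678 = 1.96 mmol/kg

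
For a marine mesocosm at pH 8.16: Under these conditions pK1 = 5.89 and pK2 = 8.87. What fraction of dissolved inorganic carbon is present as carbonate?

α₂ = 0.162

α₂ = 1 / (1 + [H⁺]/K2 + [H⁺]²/(K1K2)) = 1 / (1 + 10^+0.71 + 10^-1.56)
   = 1 / (1 + 5.1286 + 0.027542) = 1/6.1562 = 0.1624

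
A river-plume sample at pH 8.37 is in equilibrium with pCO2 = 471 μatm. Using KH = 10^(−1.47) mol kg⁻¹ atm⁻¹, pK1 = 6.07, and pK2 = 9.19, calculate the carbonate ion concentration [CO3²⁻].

[CO2*] = KH · pCO2 = 10^(−1.47) × 471×10^-6 = 1.596×10^-5 mol/kg
α₀ = 1/(1 + K1/[H⁺] + K1K2/[H⁺]²) = 1/(1 + 10^+2.30 + 10^+1.48) = 0.004334
DIC = [CO2*]/α₀ = 1.596×10^-5 / 0.004334 = 3.682 mmol/kg
[CO3²⁻] = α₂·DIC; α₂ = 0.1309, so [CO3²⁻] = 0.1309 × 3.682 = 0.482 mmol/kg

[CO3²⁻] = 0.482 mmol/kg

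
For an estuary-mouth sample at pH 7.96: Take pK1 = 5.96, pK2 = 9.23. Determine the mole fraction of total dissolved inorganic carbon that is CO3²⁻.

α₂ = 0.0505

α₂ = 1 / (1 + [H⁺]/K2 + [H⁺]²/(K1K2)) = 1 / (1 + 10^+1.27 + 10^-0.73)
   = 1 / (1 + 18.621 + 0.18621) = 1/19.807 = 0.05049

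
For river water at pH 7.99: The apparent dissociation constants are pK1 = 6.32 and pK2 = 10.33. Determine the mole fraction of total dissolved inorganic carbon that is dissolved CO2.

α₀ = 0.0208

α₀ = 1 / (1 + K1/[H⁺] + K1K2/[H⁺]²) = 1 / (1 + 10^+1.67 + 10^-0.67)
   = 1 / (1 + 46.774 + 0.21380) = 1/47.987 = 0.02084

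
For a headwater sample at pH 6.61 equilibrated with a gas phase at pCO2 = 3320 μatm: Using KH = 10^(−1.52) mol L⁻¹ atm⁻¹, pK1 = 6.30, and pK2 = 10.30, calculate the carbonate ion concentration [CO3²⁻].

[CO3²⁻] = 0.0418 μmol/L

[CO2*] = KH · pCO2 = 10^(−1.52) × 3320×10^-6 = 1.003×10^-4 mol/L
α₀ = 1/(1 + K1/[H⁺] + K1K2/[H⁺]²) = 1/(1 + 10^+0.31 + 10^-3.38) = 0.3287
DIC = [CO2*]/α₀ = 1.003×10^-4 / 0.3287 = 0.3050 mmol/L
[CO3²⁻] = α₂·DIC; α₂ = 0.0001370, so [CO3²⁻] = 0.0001370 × 0.3050 = 4.18×10^-5 mmol/L = 0.0418 μmol/L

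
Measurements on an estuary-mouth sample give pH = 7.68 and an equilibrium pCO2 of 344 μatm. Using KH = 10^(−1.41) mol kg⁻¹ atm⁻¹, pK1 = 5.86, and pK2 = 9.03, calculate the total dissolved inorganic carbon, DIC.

DIC = 0.937 mmol/kg

[CO2*] = KH · pCO2 = 10^(−1.41) × 344×10^-6 = 1.338×10^-5 mol/kg
α₀ = 1/(1 + K1/[H⁺] + K1K2/[H⁺]²) = 1/(1 + 10^+1.82 + 10^+0.47) = 0.01428
DIC = [CO2*]/α₀ = 1.338×10^-5 / 0.01428 = 0.937 mmol/kg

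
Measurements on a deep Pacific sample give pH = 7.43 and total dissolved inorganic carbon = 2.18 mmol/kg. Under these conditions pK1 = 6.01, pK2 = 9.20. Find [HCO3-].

α₁ = 1 / (1 + [H⁺]/K1 + K2/[H⁺]) = 1 / (1 + 10^-1.42 + 10^-1.77)
   = 1 / (1 + 0.038019 + 0.016982) = 1/1.0550 = 0.9479
[HCO3⁻] = α₁ × DIC = 0.9479 × 2.18 = 2.07 mmol/kg

[HCO3⁻] = 2.07 mmol/kg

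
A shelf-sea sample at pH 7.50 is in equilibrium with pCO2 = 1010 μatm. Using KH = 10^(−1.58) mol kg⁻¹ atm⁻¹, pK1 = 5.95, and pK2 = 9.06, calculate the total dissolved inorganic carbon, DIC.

[CO2*] = KH · pCO2 = 10^(−1.58) × 1010×10^-6 = 2.657×10^-5 mol/kg
α₀ = 1/(1 + K1/[H⁺] + K1K2/[H⁺]²) = 1/(1 + 10^+1.55 + 10^-0.01) = 0.02670
DIC = [CO2*]/α₀ = 2.657×10^-5 / 0.02670 = 0.995 mmol/kg

DIC = 0.995 mmol/kg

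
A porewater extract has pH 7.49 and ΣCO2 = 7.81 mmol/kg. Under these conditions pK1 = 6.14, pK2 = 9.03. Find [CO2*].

[CO2*] = 0.325 mmol/kg

α₀ = 1 / (1 + K1/[H⁺] + K1K2/[H⁺]²) = 1 / (1 + 10^+1.35 + 10^-0.19)
   = 1 / (1 + 22.387 + 0.64565) = 1/24.033 = 0.04161
[CO2*] = α₀ × DIC = 0.04161 × 7.81 = 0.325 mmol/kg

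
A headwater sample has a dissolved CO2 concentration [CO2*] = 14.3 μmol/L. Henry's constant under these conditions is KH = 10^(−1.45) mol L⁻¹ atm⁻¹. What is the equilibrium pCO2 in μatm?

KH = 10^(−1.45) = 3.548×10^-2 mol L⁻¹ atm⁻¹
pCO2 = [CO2*]/KH = 14.3×10^-6 / 3.548×10^-2 = 4.03×10^-4 atm = 403 μatm

pCO2 = 403 μatm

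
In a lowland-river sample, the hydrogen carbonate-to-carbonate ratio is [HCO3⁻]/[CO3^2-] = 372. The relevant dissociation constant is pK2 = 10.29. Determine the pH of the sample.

pH = 7.72

From K2 = [H⁺][CO3^2-]/[HCO3⁻]:  pH = pK2 − log₁₀([HCO3⁻]/[CO3^2-])
log₁₀(372) = +2.571
pH = 10.29 − (+2.571) = 7.72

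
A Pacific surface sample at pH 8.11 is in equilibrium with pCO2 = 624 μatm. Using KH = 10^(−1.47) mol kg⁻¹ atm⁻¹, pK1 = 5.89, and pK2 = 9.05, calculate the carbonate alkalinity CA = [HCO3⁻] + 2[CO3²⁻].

[CO2*] = KH · pCO2 = 10^(−1.47) × 624×10^-6 = 2.114×10^-5 mol/kg
α₀ = 1/(1 + K1/[H⁺] + K1K2/[H⁺]²) = 1/(1 + 10^+2.22 + 10^+1.28) = 0.005376
DIC = [CO2*]/α₀ = 2.114×10^-5 / 0.005376 = 3.933 mmol/kg
CA = (α₁ + 2α₂)·DIC = (0.8922 + 2×0.1024) × 3.933 = 4.31 mmol/kg

CA = 4.31 mmol/kg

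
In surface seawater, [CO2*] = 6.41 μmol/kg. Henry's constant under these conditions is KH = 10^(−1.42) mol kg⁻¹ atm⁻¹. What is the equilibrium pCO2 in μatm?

KH = 10^(−1.42) = 3.802×10^-2 mol kg⁻¹ atm⁻¹
pCO2 = [CO2*]/KH = 6.41×10^-6 / 3.802×10^-2 = 1.69×10^-4 atm = 169 μatm

pCO2 = 169 μatm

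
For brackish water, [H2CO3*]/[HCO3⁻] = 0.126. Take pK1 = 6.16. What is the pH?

pH = 7.06

From K1 = [H⁺][HCO3⁻]/[H2CO3*]:  pH = pK1 − log₁₀([H2CO3*]/[HCO3⁻])
log₁₀(0.126) = -0.900
pH = 6.16 − (-0.900) = 7.06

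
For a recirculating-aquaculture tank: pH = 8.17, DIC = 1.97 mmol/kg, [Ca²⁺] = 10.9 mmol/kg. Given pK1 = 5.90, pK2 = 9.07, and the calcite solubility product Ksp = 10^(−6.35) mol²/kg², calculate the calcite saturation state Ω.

α₂ = 1 / (1 + [H⁺]/K2 + [H⁺]²/(K1K2)) = 1 / (1 + 10^+0.90 + 10^-1.37)
   = 1 / (1 + 7.9433 + 0.042658) = 1/8.9859 = 0.1113
[CO3²⁻] = α₂ × DIC = 0.1113 × 1.97 = 0.2192 mmol/kg
Ksp = 10^(−6.35) = 4.467×10^-7
Ω = [Ca²⁺][CO3²⁻]/Ksp = (10.9×10^-3)(2.192×10^-4) / 4.467×10^-7 = 5.35

Ω = 5.35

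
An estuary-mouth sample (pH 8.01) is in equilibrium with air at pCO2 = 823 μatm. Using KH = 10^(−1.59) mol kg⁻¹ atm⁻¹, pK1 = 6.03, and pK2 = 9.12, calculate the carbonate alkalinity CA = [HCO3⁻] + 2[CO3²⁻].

CA = 2.33 mmol/kg

[CO2*] = KH · pCO2 = 10^(−1.59) × 823×10^-6 = 2.115×10^-5 mol/kg
α₀ = 1/(1 + K1/[H⁺] + K1K2/[H⁺]²) = 1/(1 + 10^+1.98 + 10^+0.87) = 0.009623
DIC = [CO2*]/α₀ = 2.115×10^-5 / 0.009623 = 2.198 mmol/kg
CA = (α₁ + 2α₂)·DIC = (0.9190 + 2×0.07134) × 2.198 = 2.33 mmol/kg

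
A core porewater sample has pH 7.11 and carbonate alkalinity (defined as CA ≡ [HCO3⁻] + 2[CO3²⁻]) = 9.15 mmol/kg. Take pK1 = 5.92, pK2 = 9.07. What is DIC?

DIC = 9.63 mmol/kg

CA = [HCO3⁻] + 2[CO3²⁻] = (α₁ + 2α₂)·DIC
At pH 7.11: [H⁺]/K1 = 10^-1.19 = 0.064565, K2/[H⁺] = 10^-1.96 = 0.010965
α₁ = 1/(1 + 0.064565 + 0.010965) = 1/1.0755 = 0.9298; α₂ = α₁·K2/[H⁺] = 0.01019
α₁ + 2α₂ = 0.9502
DIC = CA / (α₁ + 2α₂) = 9.15 / 0.9502 = 9.63 mmol/kg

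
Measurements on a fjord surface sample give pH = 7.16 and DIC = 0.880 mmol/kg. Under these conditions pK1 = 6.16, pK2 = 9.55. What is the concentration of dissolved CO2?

[CO2*] = 0.0797 mmol/kg

α₀ = 1 / (1 + K1/[H⁺] + K1K2/[H⁺]²) = 1 / (1 + 10^+1.00 + 10^-1.39)
   = 1 / (1 + 10.000 + 0.040738) = 1/11.041 = 0.09057
[CO2*] = α₀ × DIC = 0.09057 × 0.880 = 0.0797 mmol/kg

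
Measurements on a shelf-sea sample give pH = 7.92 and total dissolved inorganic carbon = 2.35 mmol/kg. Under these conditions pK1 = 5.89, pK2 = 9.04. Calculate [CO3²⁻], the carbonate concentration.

[CO3²⁻] = 0.164 mmol/kg

α₂ = 1 / (1 + [H⁺]/K2 + [H⁺]²/(K1K2)) = 1 / (1 + 10^+1.12 + 10^-0.91)
   = 1 / (1 + 13.183 + 0.12303) = 1/14.306 = 0.06990
[CO3²⁻] = α₂ × DIC = 0.06990 × 2.35 = 0.164 mmol/kg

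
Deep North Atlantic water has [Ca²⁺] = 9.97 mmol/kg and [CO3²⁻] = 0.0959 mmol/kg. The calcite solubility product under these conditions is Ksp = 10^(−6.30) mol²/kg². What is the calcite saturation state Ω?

Ksp = 10^(−6.30) = 5.012×10^-7
Ω = [Ca²⁺][CO3²⁻]/Ksp = (9.97×10^-3)(0.0959×10^-3) / 5.012×10^-7 = 1.91

Ω = 1.91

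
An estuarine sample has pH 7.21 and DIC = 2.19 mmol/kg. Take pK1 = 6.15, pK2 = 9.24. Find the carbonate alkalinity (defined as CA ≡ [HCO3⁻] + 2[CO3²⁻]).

CA = 2.03 mmol/kg

CA = [HCO3⁻] + 2[CO3²⁻] = (α₁ + 2α₂)·DIC
At pH 7.21: [H⁺]/K1 = 10^-1.06 = 0.087096, K2/[H⁺] = 10^-2.03 = 0.0093325
α₁ = 1/(1 + 0.087096 + 0.0093325) = 1/1.0964 = 0.9121; α₂ = α₁·K2/[H⁺] = 0.008512
α₁ + 2α₂ = 0.9291
CA = 0.9291 × 2.19 = 2.03 mmol/kg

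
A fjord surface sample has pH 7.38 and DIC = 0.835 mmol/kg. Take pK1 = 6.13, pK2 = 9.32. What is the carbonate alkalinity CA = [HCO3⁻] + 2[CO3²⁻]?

CA = [HCO3⁻] + 2[CO3²⁻] = (α₁ + 2α₂)·DIC
At pH 7.38: [H⁺]/K1 = 10^-1.25 = 0.056234, K2/[H⁺] = 10^-1.94 = 0.011482
α₁ = 1/(1 + 0.056234 + 0.011482) = 1/1.0677 = 0.9366; α₂ = α₁·K2/[H⁺] = 0.01075
α₁ + 2α₂ = 0.9581
CA = 0.9581 × 0.835 = 0.800 mmol/kg

CA = 0.800 mmol/kg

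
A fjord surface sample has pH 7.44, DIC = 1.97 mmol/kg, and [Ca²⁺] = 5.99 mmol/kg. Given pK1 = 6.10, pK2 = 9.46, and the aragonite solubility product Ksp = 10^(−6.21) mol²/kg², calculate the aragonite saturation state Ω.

Ω = 0.173

α₂ = 1 / (1 + [H⁺]/K2 + [H⁺]²/(K1K2)) = 1 / (1 + 10^+2.02 + 10^+0.68)
   = 1 / (1 + 104.71 + 4.7863) = 1/110.50 = 0.009050
[CO3²⁻] = α₂ × DIC = 0.009050 × 1.97 = 0.01783 mmol/kg = 17.83 μmol/kg
Ksp = 10^(−6.21) = 6.166×10^-7
Ω = [Ca²⁺][CO3²⁻]/Ksp = (5.99×10^-3)(1.783×10^-5) / 6.166×10^-7 = 0.173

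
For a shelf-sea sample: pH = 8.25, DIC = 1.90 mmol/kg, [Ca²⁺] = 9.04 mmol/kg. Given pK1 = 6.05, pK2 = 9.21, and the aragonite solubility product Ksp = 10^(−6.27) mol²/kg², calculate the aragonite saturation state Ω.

α₂ = 1 / (1 + [H⁺]/K2 + [H⁺]²/(K1K2)) = 1 / (1 + 10^+0.96 + 10^-1.24)
   = 1 / (1 + 9.1201 + 0.057544) = 1/10.178 = 0.09825
[CO3²⁻] = α₂ × DIC = 0.09825 × 1.90 = 0.1867 mmol/kg
Ksp = 10^(−6.27) = 5.370×10^-7
Ω = [Ca²⁺][CO3²⁻]/Ksp = (9.04×10^-3)(1.867×10^-4) / 5.370×10^-7 = 3.14

Ω = 3.14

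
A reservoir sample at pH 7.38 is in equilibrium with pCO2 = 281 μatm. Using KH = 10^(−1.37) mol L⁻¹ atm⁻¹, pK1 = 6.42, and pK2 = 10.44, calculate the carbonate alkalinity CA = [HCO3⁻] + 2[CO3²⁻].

CA = 0.110 mmol/L

[CO2*] = KH · pCO2 = 10^(−1.37) × 281×10^-6 = 1.199×10^-5 mol/L
α₀ = 1/(1 + K1/[H⁺] + K1K2/[H⁺]²) = 1/(1 + 10^+0.96 + 10^-2.10) = 0.09874
DIC = [CO2*]/α₀ = 1.199×10^-5 / 0.09874 = 0.1214 mmol/L
CA = (α₁ + 2α₂)·DIC = (0.9005 + 2×0.0007843) × 0.1214 = 0.110 mmol/L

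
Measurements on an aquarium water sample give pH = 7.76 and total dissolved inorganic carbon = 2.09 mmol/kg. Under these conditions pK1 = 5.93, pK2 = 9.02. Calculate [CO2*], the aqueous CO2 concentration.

[CO2*] = 0.0289 mmol/kg

α₀ = 1 / (1 + K1/[H⁺] + K1K2/[H⁺]²) = 1 / (1 + 10^+1.83 + 10^+0.57)
   = 1 / (1 + 67.608 + 3.7154) = 1/72.324 = 0.01383
[CO2*] = α₀ × DIC = 0.01383 × 2.09 = 0.0289 mmol/kg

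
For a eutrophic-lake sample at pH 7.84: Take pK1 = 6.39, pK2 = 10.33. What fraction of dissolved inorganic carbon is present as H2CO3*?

α₀ = 1 / (1 + K1/[H⁺] + K1K2/[H⁺]²) = 1 / (1 + 10^+1.45 + 10^-1.04)
   = 1 / (1 + 28.184 + 0.091201) = 1/29.275 = 0.03416

α₀ = 0.0342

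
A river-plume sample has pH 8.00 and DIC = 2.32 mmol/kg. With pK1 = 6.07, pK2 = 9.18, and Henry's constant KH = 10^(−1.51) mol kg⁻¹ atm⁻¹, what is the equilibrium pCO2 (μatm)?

α₀ = 1 / (1 + K1/[H⁺] + K1K2/[H⁺]²) = 1 / (1 + 10^+1.93 + 10^+0.75)
   = 1 / (1 + 85.114 + 5.6234) = 1/91.737 = 0.01090
[CO2*] = α₀ × DIC = 0.01090 × 2.32 = 0.02529 mmol/kg
pCO2 = [CO2*]/KH = 2.529×10^-5 / 3.090×10^-2 = 818 μatm

pCO2 = 818 μatm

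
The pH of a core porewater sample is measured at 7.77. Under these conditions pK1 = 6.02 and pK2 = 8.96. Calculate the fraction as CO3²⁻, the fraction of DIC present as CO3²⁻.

α₂ = 0.0597

α₂ = 1 / (1 + [H⁺]/K2 + [H⁺]²/(K1K2)) = 1 / (1 + 10^+1.19 + 10^-0.56)
   = 1 / (1 + 15.488 + 0.27542) = 1/16.764 = 0.05965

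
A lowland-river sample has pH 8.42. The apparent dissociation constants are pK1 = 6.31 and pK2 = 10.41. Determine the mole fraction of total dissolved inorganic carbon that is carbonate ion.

α₂ = 0.0101

α₂ = 1 / (1 + [H⁺]/K2 + [H⁺]²/(K1K2)) = 1 / (1 + 10^+1.99 + 10^-0.12)
   = 1 / (1 + 97.724 + 0.75858) = 1/99.482 = 0.01005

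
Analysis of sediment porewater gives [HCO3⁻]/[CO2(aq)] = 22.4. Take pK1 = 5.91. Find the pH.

pH = 7.26

From K1 = [H⁺][HCO3⁻]/[CO2(aq)]:  pH = pK1 + log₁₀([HCO3⁻]/[CO2(aq)])
log₁₀(22.4) = +1.350
pH = 5.91 + (+1.350) = 7.26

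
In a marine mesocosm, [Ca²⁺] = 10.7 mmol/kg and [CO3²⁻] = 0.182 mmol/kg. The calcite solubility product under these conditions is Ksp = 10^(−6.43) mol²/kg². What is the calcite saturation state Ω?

Ksp = 10^(−6.43) = 3.715×10^-7
Ω = [Ca²⁺][CO3²⁻]/Ksp = (10.7×10^-3)(0.182×10^-3) / 3.715×10^-7 = 5.24

Ω = 5.24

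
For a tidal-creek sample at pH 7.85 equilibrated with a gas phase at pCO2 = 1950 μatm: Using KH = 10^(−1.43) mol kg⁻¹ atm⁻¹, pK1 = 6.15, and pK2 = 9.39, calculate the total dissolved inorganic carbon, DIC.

DIC = 3.81 mmol/kg

[CO2*] = KH · pCO2 = 10^(−1.43) × 1950×10^-6 = 7.245×10^-5 mol/kg
α₀ = 1/(1 + K1/[H⁺] + K1K2/[H⁺]²) = 1/(1 + 10^+1.70 + 10^+0.16) = 0.01902
DIC = [CO2*]/α₀ = 7.245×10^-5 / 0.01902 = 3.81 mmol/kg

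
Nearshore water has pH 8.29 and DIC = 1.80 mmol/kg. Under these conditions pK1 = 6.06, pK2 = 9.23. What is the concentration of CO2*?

α₀ = 1 / (1 + K1/[H⁺] + K1K2/[H⁺]²) = 1 / (1 + 10^+2.23 + 10^+1.29)
   = 1 / (1 + 169.82 + 19.498) = 1/190.32 = 0.005254
[CO2*] = α₀ × DIC = 0.005254 × 1.80 = 0.00946 mmol/kg = 9.46 μmol/kg

[CO2*] = 9.46 μmol/kg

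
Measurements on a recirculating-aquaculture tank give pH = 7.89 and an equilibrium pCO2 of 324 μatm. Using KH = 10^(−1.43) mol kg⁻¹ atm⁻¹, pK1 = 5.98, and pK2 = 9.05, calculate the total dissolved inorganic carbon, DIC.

DIC = 1.06 mmol/kg

[CO2*] = KH · pCO2 = 10^(−1.43) × 324×10^-6 = 1.204×10^-5 mol/kg
α₀ = 1/(1 + K1/[H⁺] + K1K2/[H⁺]²) = 1/(1 + 10^+1.91 + 10^+0.75) = 0.01138
DIC = [CO2*]/α₀ = 1.204×10^-5 / 0.01138 = 1.06 mmol/kg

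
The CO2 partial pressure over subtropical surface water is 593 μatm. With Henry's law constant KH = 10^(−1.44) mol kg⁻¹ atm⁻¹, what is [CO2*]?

[CO2*] = 21.5 μmol/kg

KH = 10^(−1.44) = 3.631×10^-2 mol kg⁻¹ atm⁻¹
[CO2*] = KH · pCO2 = 3.631×10^-2 × 593×10^-6 atm = 2.15×10^-5 mol/kg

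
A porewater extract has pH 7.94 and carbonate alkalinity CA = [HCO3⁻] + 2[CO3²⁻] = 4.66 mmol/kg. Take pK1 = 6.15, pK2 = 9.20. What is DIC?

CA = [HCO3⁻] + 2[CO3²⁻] = (α₁ + 2α₂)·DIC
At pH 7.94: [H⁺]/K1 = 10^-1.79 = 0.016218, K2/[H⁺] = 10^-1.26 = 0.054954
α₁ = 1/(1 + 0.016218 + 0.054954) = 1/1.0712 = 0.9336; α₂ = α₁·K2/[H⁺] = 0.05130
α₁ + 2α₂ = 1.0362
DIC = CA / (α₁ + 2α₂) = 4.66 / 1.0362 = 4.50 mmol/kg

DIC = 4.50 mmol/kg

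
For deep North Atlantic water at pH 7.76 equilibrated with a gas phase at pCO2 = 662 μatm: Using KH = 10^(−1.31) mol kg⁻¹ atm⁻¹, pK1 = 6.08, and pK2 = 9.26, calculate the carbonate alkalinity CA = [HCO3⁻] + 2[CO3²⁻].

[CO2*] = KH · pCO2 = 10^(−1.31) × 662×10^-6 = 3.242×10^-5 mol/kg
α₀ = 1/(1 + K1/[H⁺] + K1K2/[H⁺]²) = 1/(1 + 10^+1.68 + 10^+0.18) = 0.01985
DIC = [CO2*]/α₀ = 3.242×10^-5 / 0.01985 = 1.633 mmol/kg
CA = (α₁ + 2α₂)·DIC = (0.9501 + 2×0.03004) × 1.633 = 1.65 mmol/kg

CA = 1.65 mmol/kg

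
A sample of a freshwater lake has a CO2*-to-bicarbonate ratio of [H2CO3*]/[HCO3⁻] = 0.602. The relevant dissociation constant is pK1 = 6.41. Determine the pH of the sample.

pH = 6.63

From K1 = [H⁺][HCO3⁻]/[H2CO3*]:  pH = pK1 − log₁₀([H2CO3*]/[HCO3⁻])
log₁₀(0.602) = -0.220
pH = 6.41 − (-0.220) = 6.63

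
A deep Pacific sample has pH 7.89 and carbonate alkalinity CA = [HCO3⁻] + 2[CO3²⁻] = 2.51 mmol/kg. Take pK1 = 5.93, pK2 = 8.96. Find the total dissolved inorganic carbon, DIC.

CA = [HCO3⁻] + 2[CO3²⁻] = (α₁ + 2α₂)·DIC
At pH 7.89: [H⁺]/K1 = 10^-1.96 = 0.010965, K2/[H⁺] = 10^-1.07 = 0.085114
α₁ = 1/(1 + 0.010965 + 0.085114) = 1/1.0961 = 0.9123; α₂ = α₁·K2/[H⁺] = 0.07765
α₁ + 2α₂ = 1.0676
DIC = CA / (α₁ + 2α₂) = 2.51 / 1.0676 = 2.35 mmol/kg

DIC = 2.35 mmol/kg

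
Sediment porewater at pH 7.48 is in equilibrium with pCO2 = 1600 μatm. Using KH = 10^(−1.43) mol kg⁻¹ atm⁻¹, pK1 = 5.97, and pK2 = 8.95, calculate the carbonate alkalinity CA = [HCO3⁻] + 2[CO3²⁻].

CA = 2.05 mmol/kg

[CO2*] = KH · pCO2 = 10^(−1.43) × 1600×10^-6 = 5.945×10^-5 mol/kg
α₀ = 1/(1 + K1/[H⁺] + K1K2/[H⁺]²) = 1/(1 + 10^+1.51 + 10^+0.04) = 0.02902
DIC = [CO2*]/α₀ = 5.945×10^-5 / 0.02902 = 2.048 mmol/kg
CA = (α₁ + 2α₂)·DIC = (0.9392 + 2×0.03182) × 2.048 = 2.05 mmol/kg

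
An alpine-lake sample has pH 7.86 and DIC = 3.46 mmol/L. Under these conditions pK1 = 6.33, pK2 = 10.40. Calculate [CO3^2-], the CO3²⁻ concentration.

α₂ = 1 / (1 + [H⁺]/K2 + [H⁺]²/(K1K2)) = 1 / (1 + 10^+2.54 + 10^+1.01)
   = 1 / (1 + 346.74 + 10.233) = 1/357.97 = 0.002794
[CO3²⁻] = α₂ × DIC = 0.002794 × 3.46 = 0.00967 mmol/L = 9.67 μmol/L

[CO3²⁻] = 9.67 μmol/L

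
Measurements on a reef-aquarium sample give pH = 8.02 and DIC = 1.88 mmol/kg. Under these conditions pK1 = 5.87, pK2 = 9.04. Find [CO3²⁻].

α₂ = 1 / (1 + [H⁺]/K2 + [H⁺]²/(K1K2)) = 1 / (1 + 10^+1.02 + 10^-1.13)
   = 1 / (1 + 10.471 + 0.074131) = 1/11.545 = 0.08661
[CO3²⁻] = α₂ × DIC = 0.08661 × 1.88 = 0.163 mmol/kg

[CO3²⁻] = 0.163 mmol/kg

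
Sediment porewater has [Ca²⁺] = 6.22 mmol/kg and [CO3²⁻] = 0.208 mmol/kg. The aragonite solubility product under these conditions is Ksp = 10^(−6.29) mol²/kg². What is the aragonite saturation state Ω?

Ω = 2.52

Ksp = 10^(−6.29) = 5.129×10^-7
Ω = [Ca²⁺][CO3²⁻]/Ksp = (6.22×10^-3)(0.208×10^-3) / 5.129×10^-7 = 2.52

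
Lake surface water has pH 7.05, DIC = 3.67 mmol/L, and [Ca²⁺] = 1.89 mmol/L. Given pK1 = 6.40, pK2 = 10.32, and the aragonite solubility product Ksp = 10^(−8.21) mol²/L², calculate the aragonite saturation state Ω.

α₂ = 1 / (1 + [H⁺]/K2 + [H⁺]²/(K1K2)) = 1 / (1 + 10^+3.27 + 10^+2.62)
   = 1 / (1 + 1862.1 + 416.87) = 1/2280.0 = 0.0004386
[CO3²⁻] = α₂ × DIC = 0.0004386 × 3.67 = 0.001610 mmol/L = 1.610 μmol/L
Ksp = 10^(−8.21) = 6.166×10^-9
Ω = [Ca²⁺][CO3²⁻]/Ksp = (1.89×10^-3)(1.610×10^-6) / 6.166×10^-9 = 0.493

Ω = 0.493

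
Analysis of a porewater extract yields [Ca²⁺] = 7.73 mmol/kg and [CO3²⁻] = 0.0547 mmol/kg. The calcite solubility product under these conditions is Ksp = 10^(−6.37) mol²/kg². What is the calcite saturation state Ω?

Ksp = 10^(−6.37) = 4.266×10^-7
Ω = [Ca²⁺][CO3²⁻]/Ksp = (7.73×10^-3)(0.0547×10^-3) / 4.266×10^-7 = 0.991

Ω = 0.991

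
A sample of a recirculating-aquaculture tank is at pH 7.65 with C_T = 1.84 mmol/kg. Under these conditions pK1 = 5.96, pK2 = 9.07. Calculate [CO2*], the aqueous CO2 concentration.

[CO2*] = 0.0355 mmol/kg

α₀ = 1 / (1 + K1/[H⁺] + K1K2/[H⁺]²) = 1 / (1 + 10^+1.69 + 10^+0.27)
   = 1 / (1 + 48.978 + 1.8621) = 1/51.840 = 0.01929
[CO2*] = α₀ × DIC = 0.01929 × 1.84 = 0.0355 mmol/kg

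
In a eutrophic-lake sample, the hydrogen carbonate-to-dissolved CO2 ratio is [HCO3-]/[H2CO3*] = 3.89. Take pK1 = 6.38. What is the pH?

From K1 = [H⁺][HCO3-]/[H2CO3*]:  pH = pK1 + log₁₀([HCO3-]/[H2CO3*])
log₁₀(3.89) = +0.590
pH = 6.38 + (+0.590) = 6.97

pH = 6.97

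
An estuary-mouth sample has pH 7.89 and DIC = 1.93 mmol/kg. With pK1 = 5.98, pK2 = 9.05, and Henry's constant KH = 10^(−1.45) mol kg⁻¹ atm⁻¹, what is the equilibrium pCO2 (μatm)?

pCO2 = 619 μatm

α₀ = 1 / (1 + K1/[H⁺] + K1K2/[H⁺]²) = 1 / (1 + 10^+1.91 + 10^+0.75)
   = 1 / (1 + 81.283 + 5.6234) = 1/87.906 = 0.01138
[CO2*] = α₀ × DIC = 0.01138 × 1.93 = 0.02196 mmol/kg
pCO2 = [CO2*]/KH = 2.196×10^-5 / 3.548×10^-2 = 619 μatm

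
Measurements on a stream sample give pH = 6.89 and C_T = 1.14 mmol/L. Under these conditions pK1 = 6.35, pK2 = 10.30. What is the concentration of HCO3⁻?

[HCO3⁻] = 0.885 mmol/L

α₁ = 1 / (1 + [H⁺]/K1 + K2/[H⁺]) = 1 / (1 + 10^-0.54 + 10^-3.41)
   = 1 / (1 + 0.28840 + 0.00038905) = 1/1.2888 = 0.7759
[HCO3⁻] = α₁ × DIC = 0.7759 × 1.14 = 0.885 mmol/L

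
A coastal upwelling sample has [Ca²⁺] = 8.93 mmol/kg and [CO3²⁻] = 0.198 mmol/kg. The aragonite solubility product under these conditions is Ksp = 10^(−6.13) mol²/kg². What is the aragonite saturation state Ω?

Ω = 2.39

Ksp = 10^(−6.13) = 7.413×10^-7
Ω = [Ca²⁺][CO3²⁻]/Ksp = (8.93×10^-3)(0.198×10^-3) / 7.413×10^-7 = 2.39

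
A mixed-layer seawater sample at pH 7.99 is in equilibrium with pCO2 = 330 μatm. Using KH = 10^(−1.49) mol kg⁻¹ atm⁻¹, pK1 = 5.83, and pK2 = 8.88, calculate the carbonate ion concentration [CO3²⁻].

[CO3²⁻] = 0.199 mmol/kg

[CO2*] = KH · pCO2 = 10^(−1.49) × 330×10^-6 = 1.068×10^-5 mol/kg
α₀ = 1/(1 + K1/[H⁺] + K1K2/[H⁺]²) = 1/(1 + 10^+2.16 + 10^+1.27) = 0.006091
DIC = [CO2*]/α₀ = 1.068×10^-5 / 0.006091 = 1.753 mmol/kg
[CO3²⁻] = α₂·DIC; α₂ = 0.1134, so [CO3²⁻] = 0.1134 × 1.753 = 0.199 mmol/kg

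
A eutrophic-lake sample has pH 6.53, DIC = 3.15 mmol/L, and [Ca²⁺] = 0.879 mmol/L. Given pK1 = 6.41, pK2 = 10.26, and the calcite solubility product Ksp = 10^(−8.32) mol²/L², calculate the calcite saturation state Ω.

Ω = 0.0612

α₂ = 1 / (1 + [H⁺]/K2 + [H⁺]²/(K1K2)) = 1 / (1 + 10^+3.73 + 10^+3.61)
   = 1 / (1 + 5370.3 + 4073.8) = 1/9445.1 = 0.0001059
[CO3²⁻] = α₂ × DIC = 0.0001059 × 3.15 = 0.0003335 mmol/L = 0.3335 μmol/L
Ksp = 10^(−8.32) = 4.786×10^-9
Ω = [Ca²⁺][CO3²⁻]/Ksp = (0.879×10^-3)(3.335×10^-7) / 4.786×10^-9 = 0.0612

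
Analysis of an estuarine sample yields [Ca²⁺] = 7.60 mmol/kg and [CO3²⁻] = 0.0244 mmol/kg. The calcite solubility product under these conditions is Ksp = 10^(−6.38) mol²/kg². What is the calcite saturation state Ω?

Ω = 0.445

Ksp = 10^(−6.38) = 4.169×10^-7
Ω = [Ca²⁺][CO3²⁻]/Ksp = (7.60×10^-3)(0.0244×10^-3) / 4.169×10^-7 = 0.445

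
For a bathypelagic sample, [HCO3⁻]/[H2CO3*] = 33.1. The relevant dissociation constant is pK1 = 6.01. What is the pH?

From K1 = [H⁺][HCO3⁻]/[H2CO3*]:  pH = pK1 + log₁₀([HCO3⁻]/[H2CO3*])
log₁₀(33.1) = +1.520
pH = 6.01 + (+1.520) = 7.53

pH = 7.53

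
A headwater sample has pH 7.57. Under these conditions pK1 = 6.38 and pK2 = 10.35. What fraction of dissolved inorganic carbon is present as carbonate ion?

α₂ = 1 / (1 + [H⁺]/K2 + [H⁺]²/(K1K2)) = 1 / (1 + 10^+2.78 + 10^+1.59)
   = 1 / (1 + 602.56 + 38.905) = 1/642.46 = 0.001557

α₂ = 0.00156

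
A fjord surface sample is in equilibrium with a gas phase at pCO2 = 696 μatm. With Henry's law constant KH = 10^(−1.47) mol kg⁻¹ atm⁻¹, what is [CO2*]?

KH = 10^(−1.47) = 3.388×10^-2 mol kg⁻¹ atm⁻¹
[CO2*] = KH · pCO2 = 3.388×10^-2 × 696×10^-6 atm = 2.36×10^-5 mol/kg

[CO2*] = 23.6 μmol/kg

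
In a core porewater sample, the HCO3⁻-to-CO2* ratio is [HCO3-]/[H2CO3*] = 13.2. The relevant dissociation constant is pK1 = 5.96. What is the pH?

pH = 7.08

From K1 = [H⁺][HCO3-]/[H2CO3*]:  pH = pK1 + log₁₀([HCO3-]/[H2CO3*])
log₁₀(13.2) = +1.121
pH = 5.96 + (+1.121) = 7.08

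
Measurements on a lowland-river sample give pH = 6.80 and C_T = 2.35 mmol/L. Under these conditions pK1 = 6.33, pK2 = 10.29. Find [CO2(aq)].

[CO2*] = 0.595 mmol/L

α₀ = 1 / (1 + K1/[H⁺] + K1K2/[H⁺]²) = 1 / (1 + 10^+0.47 + 10^-3.02)
   = 1 / (1 + 2.9512 + 0.00095499) = 1/3.9522 = 0.2530
[CO2*] = α₀ × DIC = 0.2530 × 2.35 = 0.595 mmol/L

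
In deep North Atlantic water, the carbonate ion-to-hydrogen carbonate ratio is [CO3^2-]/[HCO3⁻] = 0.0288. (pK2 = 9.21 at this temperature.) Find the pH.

From K2 = [H⁺][CO3^2-]/[HCO3⁻]:  pH = pK2 + log₁₀([CO3^2-]/[HCO3⁻])
log₁₀(0.0288) = -1.541
pH = 9.21 + (-1.541) = 7.67

pH = 7.67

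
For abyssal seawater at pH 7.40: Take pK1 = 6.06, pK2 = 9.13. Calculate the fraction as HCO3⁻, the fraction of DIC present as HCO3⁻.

α₁ = 1 / (1 + [H⁺]/K1 + K2/[H⁺]) = 1 / (1 + 10^-1.34 + 10^-1.73)
   = 1 / (1 + 0.045709 + 0.018621) = 1/1.0643 = 0.9396

α₁ = 0.940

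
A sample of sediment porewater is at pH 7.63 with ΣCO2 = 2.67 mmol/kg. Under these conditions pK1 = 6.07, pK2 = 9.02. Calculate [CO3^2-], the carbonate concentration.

α₂ = 1 / (1 + [H⁺]/K2 + [H⁺]²/(K1K2)) = 1 / (1 + 10^+1.39 + 10^-0.17)
   = 1 / (1 + 24.547 + 0.67608) = 1/26.223 = 0.03813
[CO3²⁻] = α₂ × DIC = 0.03813 × 2.67 = 0.102 mmol/kg

[CO3²⁻] = 0.102 mmol/kg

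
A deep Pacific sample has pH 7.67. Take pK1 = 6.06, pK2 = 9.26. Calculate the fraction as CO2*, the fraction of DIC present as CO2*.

α₀ = 1 / (1 + K1/[H⁺] + K1K2/[H⁺]²) = 1 / (1 + 10^+1.61 + 10^+0.02)
   = 1 / (1 + 40.738 + 1.0471) = 1/42.785 = 0.02337

α₀ = 0.0234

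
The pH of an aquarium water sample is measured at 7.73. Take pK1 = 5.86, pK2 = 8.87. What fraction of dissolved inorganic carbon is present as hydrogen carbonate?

α₁ = 1 / (1 + [H⁺]/K1 + K2/[H⁺]) = 1 / (1 + 10^-1.87 + 10^-1.14)
   = 1 / (1 + 0.013490 + 0.072444) = 1/1.0859 = 0.9209

α₁ = 0.921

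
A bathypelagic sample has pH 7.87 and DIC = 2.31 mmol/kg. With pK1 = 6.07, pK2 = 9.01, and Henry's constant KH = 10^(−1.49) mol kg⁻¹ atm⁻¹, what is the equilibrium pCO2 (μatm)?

pCO2 = 1040 μatm

α₀ = 1 / (1 + K1/[H⁺] + K1K2/[H⁺]²) = 1 / (1 + 10^+1.80 + 10^+0.66)
   = 1 / (1 + 63.096 + 4.5709) = 1/68.667 = 0.01456
[CO2*] = α₀ × DIC = 0.01456 × 2.31 = 0.03364 mmol/kg
pCO2 = [CO2*]/KH = 3.364×10^-5 / 3.236×10^-2 = 1040 μatm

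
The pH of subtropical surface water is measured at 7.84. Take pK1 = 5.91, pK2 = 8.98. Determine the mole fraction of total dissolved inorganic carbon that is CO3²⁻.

α₂ = 0.0668

α₂ = 1 / (1 + [H⁺]/K2 + [H⁺]²/(K1K2)) = 1 / (1 + 10^+1.14 + 10^-0.79)
   = 1 / (1 + 13.804 + 0.16218) = 1/14.966 = 0.06682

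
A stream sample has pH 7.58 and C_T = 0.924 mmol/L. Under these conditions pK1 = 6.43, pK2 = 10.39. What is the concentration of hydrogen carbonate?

[HCO3⁻] = 0.862 mmol/L

α₁ = 1 / (1 + [H⁺]/K1 + K2/[H⁺]) = 1 / (1 + 10^-1.15 + 10^-2.81)
   = 1 / (1 + 0.070795 + 0.0015488) = 1/1.0723 = 0.9325
[HCO3⁻] = α₁ × DIC = 0.9325 × 0.924 = 0.862 mmol/L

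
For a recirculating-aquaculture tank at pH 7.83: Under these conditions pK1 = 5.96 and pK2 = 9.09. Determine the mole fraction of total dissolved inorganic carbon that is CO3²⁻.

α₂ = 0.0514

α₂ = 1 / (1 + [H⁺]/K2 + [H⁺]²/(K1K2)) = 1 / (1 + 10^+1.26 + 10^-0.61)
   = 1 / (1 + 18.197 + 0.24547) = 1/19.442 = 0.05143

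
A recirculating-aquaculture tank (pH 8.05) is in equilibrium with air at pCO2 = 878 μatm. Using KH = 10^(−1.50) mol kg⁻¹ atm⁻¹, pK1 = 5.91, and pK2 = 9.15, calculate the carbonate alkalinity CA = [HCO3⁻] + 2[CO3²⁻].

[CO2*] = KH · pCO2 = 10^(−1.50) × 878×10^-6 = 2.776×10^-5 mol/kg
α₀ = 1/(1 + K1/[H⁺] + K1K2/[H⁺]²) = 1/(1 + 10^+2.14 + 10^+1.04) = 0.006667
DIC = [CO2*]/α₀ = 2.776×10^-5 / 0.006667 = 4.165 mmol/kg
CA = (α₁ + 2α₂)·DIC = (0.9202 + 2×0.07310) × 4.165 = 4.44 mmol/kg

CA = 4.44 mmol/kg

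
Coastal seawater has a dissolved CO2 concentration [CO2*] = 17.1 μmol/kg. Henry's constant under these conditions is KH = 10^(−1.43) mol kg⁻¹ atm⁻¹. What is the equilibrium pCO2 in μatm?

pCO2 = 460 μatm

KH = 10^(−1.43) = 3.715×10^-2 mol kg⁻¹ atm⁻¹
pCO2 = [CO2*]/KH = 17.1×10^-6 / 3.715×10^-2 = 4.60×10^-4 atm = 460 μatm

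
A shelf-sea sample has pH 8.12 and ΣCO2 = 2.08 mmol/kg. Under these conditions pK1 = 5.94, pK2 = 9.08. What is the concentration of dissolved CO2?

α₀ = 1 / (1 + K1/[H⁺] + K1K2/[H⁺]²) = 1 / (1 + 10^+2.18 + 10^+1.22)
   = 1 / (1 + 151.36 + 16.596) = 1/168.95 = 0.005919
[CO2*] = α₀ × DIC = 0.005919 × 2.08 = 0.0123 mmol/kg = 12.3 μmol/kg

[CO2*] = 12.3 μmol/kg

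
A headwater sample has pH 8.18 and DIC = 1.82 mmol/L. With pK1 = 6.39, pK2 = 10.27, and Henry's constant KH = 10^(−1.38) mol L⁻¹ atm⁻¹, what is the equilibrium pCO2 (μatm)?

pCO2 = 691 μatm

α₀ = 1 / (1 + K1/[H⁺] + K1K2/[H⁺]²) = 1 / (1 + 10^+1.79 + 10^-0.30)
   = 1 / (1 + 61.660 + 0.50119) = 1/63.161 = 0.01583
[CO2*] = α₀ × DIC = 0.01583 × 1.82 = 0.02882 mmol/L
pCO2 = [CO2*]/KH = 2.882×10^-5 / 4.169×10^-2 = 691 μatm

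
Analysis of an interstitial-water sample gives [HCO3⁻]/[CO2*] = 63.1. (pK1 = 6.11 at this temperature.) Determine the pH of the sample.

From K1 = [H⁺][HCO3⁻]/[CO2*]:  pH = pK1 + log₁₀([HCO3⁻]/[CO2*])
log₁₀(63.1) = +1.800
pH = 6.11 + (+1.800) = 7.91

pH = 7.91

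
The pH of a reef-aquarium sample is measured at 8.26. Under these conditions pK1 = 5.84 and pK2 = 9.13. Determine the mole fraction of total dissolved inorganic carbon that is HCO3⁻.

α₁ = 0.878

α₁ = 1 / (1 + [H⁺]/K1 + K2/[H⁺]) = 1 / (1 + 10^-2.42 + 10^-0.87)
   = 1 / (1 + 0.0038019 + 0.13490) = 1/1.1387 = 0.8782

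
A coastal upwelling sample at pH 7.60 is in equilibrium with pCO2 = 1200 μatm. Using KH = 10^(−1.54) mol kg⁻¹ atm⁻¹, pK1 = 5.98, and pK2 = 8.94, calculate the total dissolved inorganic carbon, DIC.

DIC = 1.54 mmol/kg

[CO2*] = KH · pCO2 = 10^(−1.54) × 1200×10^-6 = 3.461×10^-5 mol/kg
α₀ = 1/(1 + K1/[H⁺] + K1K2/[H⁺]²) = 1/(1 + 10^+1.62 + 10^+0.28) = 0.02243
DIC = [CO2*]/α₀ = 3.461×10^-5 / 0.02243 = 1.54 mmol/kg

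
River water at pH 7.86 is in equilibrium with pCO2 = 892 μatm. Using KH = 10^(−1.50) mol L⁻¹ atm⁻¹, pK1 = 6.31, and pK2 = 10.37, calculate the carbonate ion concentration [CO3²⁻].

[CO2*] = KH · pCO2 = 10^(−1.50) × 892×10^-6 = 2.821×10^-5 mol/L
α₀ = 1/(1 + K1/[H⁺] + K1K2/[H⁺]²) = 1/(1 + 10^+1.55 + 10^-0.96) = 0.02733
DIC = [CO2*]/α₀ = 2.821×10^-5 / 0.02733 = 1.032 mmol/L
[CO3²⁻] = α₂·DIC; α₂ = 0.002997, so [CO3²⁻] = 0.002997 × 1.032 = 0.00309 mmol/L = 3.09 μmol/L

[CO3²⁻] = 3.09 μmol/L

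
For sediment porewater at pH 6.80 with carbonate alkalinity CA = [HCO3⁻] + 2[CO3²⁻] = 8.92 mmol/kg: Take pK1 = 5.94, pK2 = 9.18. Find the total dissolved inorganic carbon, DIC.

CA = [HCO3⁻] + 2[CO3²⁻] = (α₁ + 2α₂)·DIC
At pH 6.80: [H⁺]/K1 = 10^-0.86 = 0.13804, K2/[H⁺] = 10^-2.38 = 0.0041687
α₁ = 1/(1 + 0.13804 + 0.0041687) = 1/1.1422 = 0.8755; α₂ = α₁·K2/[H⁺] = 0.003650
α₁ + 2α₂ = 0.8828
DIC = CA / (α₁ + 2α₂) = 8.92 / 0.8828 = 10.1 mmol/kg

DIC = 10.1 mmol/kg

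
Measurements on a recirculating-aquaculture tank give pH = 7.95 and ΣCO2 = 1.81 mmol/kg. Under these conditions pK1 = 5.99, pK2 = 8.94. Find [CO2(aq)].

[CO2*] = 17.8 μmol/kg

α₀ = 1 / (1 + K1/[H⁺] + K1K2/[H⁺]²) = 1 / (1 + 10^+1.96 + 10^+0.97)
   = 1 / (1 + 91.201 + 9.3325) = 1/101.53 = 0.009849
[CO2*] = α₀ × DIC = 0.009849 × 1.81 = 0.0178 mmol/kg = 17.8 μmol/kg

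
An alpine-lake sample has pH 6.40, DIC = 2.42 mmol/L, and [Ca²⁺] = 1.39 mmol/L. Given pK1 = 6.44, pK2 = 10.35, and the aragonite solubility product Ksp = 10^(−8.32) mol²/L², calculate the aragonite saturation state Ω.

Ω = 0.0376

α₂ = 1 / (1 + [H⁺]/K2 + [H⁺]²/(K1K2)) = 1 / (1 + 10^+3.95 + 10^+3.99)
   = 1 / (1 + 8912.5 + 9772.4) = 1/1.8686×10^4 = 5.352×10^-5
[CO3²⁻] = α₂ × DIC = 5.352×10^-5 × 2.42 = 0.0001295 mmol/L = 0.1295 μmol/L
Ksp = 10^(−8.32) = 4.786×10^-9
Ω = [Ca²⁺][CO3²⁻]/Ksp = (1.39×10^-3)(1.295×10^-7) / 4.786×10^-9 = 0.0376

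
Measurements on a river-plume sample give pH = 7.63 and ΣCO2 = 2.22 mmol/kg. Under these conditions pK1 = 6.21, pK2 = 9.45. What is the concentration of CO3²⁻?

[CO3²⁻] = 0.0319 mmol/kg

α₂ = 1 / (1 + [H⁺]/K2 + [H⁺]²/(K1K2)) = 1 / (1 + 10^+1.82 + 10^+0.40)
   = 1 / (1 + 66.069 + 2.5119) = 1/69.581 = 0.01437
[CO3²⁻] = α₂ × DIC = 0.01437 × 2.22 = 0.0319 mmol/kg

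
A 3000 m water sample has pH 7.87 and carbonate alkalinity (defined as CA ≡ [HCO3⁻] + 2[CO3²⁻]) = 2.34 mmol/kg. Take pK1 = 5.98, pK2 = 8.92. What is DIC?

DIC = 2.19 mmol/kg

CA = [HCO3⁻] + 2[CO3²⁻] = (α₁ + 2α₂)·DIC
At pH 7.87: [H⁺]/K1 = 10^-1.89 = 0.012882, K2/[H⁺] = 10^-1.05 = 0.089125
α₁ = 1/(1 + 0.012882 + 0.089125) = 1/1.1020 = 0.9074; α₂ = α₁·K2/[H⁺] = 0.08088
α₁ + 2α₂ = 1.0692
DIC = CA / (α₁ + 2α₂) = 2.34 / 1.0692 = 2.19 mmol/kg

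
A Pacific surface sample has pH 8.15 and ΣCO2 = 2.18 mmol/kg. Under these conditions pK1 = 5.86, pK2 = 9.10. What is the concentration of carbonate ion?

[CO3²⁻] = 0.219 mmol/kg

α₂ = 1 / (1 + [H⁺]/K2 + [H⁺]²/(K1K2)) = 1 / (1 + 10^+0.95 + 10^-1.34)
   = 1 / (1 + 8.9125 + 0.045709) = 1/9.9582 = 0.1004
[CO3²⁻] = α₂ × DIC = 0.1004 × 2.18 = 0.219 mmol/kg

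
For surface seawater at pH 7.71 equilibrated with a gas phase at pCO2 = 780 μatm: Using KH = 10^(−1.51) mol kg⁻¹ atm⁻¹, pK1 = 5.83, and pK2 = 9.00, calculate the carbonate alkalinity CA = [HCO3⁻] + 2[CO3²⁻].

CA = 2.02 mmol/kg

[CO2*] = KH · pCO2 = 10^(−1.51) × 780×10^-6 = 2.410×10^-5 mol/kg
α₀ = 1/(1 + K1/[H⁺] + K1K2/[H⁺]²) = 1/(1 + 10^+1.88 + 10^+0.59) = 0.01238
DIC = [CO2*]/α₀ = 2.410×10^-5 / 0.01238 = 1.946 mmol/kg
CA = (α₁ + 2α₂)·DIC = (0.9394 + 2×0.04818) × 1.946 = 2.02 mmol/kg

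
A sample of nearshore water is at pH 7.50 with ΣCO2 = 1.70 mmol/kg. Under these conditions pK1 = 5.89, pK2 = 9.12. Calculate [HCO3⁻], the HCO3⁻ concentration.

[HCO3⁻] = 1.62 mmol/kg

α₁ = 1 / (1 + [H⁺]/K1 + K2/[H⁺]) = 1 / (1 + 10^-1.61 + 10^-1.62)
   = 1 / (1 + 0.024547 + 0.023988) = 1/1.0485 = 0.9537
[HCO3⁻] = α₁ × DIC = 0.9537 × 1.70 = 1.62 mmol/kg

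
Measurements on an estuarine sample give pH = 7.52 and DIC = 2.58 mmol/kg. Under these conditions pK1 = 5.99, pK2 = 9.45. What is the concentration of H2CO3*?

[CO2*] = 0.0731 mmol/kg

α₀ = 1 / (1 + K1/[H⁺] + K1K2/[H⁺]²) = 1 / (1 + 10^+1.53 + 10^-0.40)
   = 1 / (1 + 33.884 + 0.39811) = 1/35.283 = 0.02834
[CO2*] = α₀ × DIC = 0.02834 × 2.58 = 0.0731 mmol/kg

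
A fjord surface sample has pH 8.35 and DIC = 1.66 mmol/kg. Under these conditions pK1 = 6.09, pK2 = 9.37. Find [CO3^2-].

[CO3²⁻] = 0.144 mmol/kg

α₂ = 1 / (1 + [H⁺]/K2 + [H⁺]²/(K1K2)) = 1 / (1 + 10^+1.02 + 10^-1.24)
   = 1 / (1 + 10.471 + 0.057544) = 1/11.529 = 0.08674
[CO3²⁻] = α₂ × DIC = 0.08674 × 1.66 = 0.144 mmol/kg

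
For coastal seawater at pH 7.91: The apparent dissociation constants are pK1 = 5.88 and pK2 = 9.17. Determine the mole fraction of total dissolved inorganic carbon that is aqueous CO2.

α₀ = 0.00877

α₀ = 1 / (1 + K1/[H⁺] + K1K2/[H⁺]²) = 1 / (1 + 10^+2.03 + 10^+0.77)
   = 1 / (1 + 107.15 + 5.8884) = 1/114.04 = 0.008769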